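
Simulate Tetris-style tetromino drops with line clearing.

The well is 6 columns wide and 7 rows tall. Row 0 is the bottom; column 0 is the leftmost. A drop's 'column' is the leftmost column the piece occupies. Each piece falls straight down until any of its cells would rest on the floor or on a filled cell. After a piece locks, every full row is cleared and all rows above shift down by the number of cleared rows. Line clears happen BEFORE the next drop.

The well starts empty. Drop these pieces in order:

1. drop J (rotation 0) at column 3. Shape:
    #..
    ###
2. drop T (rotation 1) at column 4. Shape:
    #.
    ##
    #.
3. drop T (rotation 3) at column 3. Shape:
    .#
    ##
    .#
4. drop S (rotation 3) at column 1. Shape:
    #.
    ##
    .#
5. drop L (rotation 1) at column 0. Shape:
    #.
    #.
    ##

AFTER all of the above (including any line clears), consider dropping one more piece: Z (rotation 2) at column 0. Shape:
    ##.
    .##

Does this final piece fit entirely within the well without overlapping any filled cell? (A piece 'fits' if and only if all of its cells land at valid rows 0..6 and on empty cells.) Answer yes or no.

Answer: yes

Derivation:
Drop 1: J rot0 at col 3 lands with bottom-row=0; cleared 0 line(s) (total 0); column heights now [0 0 0 2 1 1], max=2
Drop 2: T rot1 at col 4 lands with bottom-row=1; cleared 0 line(s) (total 0); column heights now [0 0 0 2 4 3], max=4
Drop 3: T rot3 at col 3 lands with bottom-row=4; cleared 0 line(s) (total 0); column heights now [0 0 0 6 7 3], max=7
Drop 4: S rot3 at col 1 lands with bottom-row=0; cleared 0 line(s) (total 0); column heights now [0 3 2 6 7 3], max=7
Drop 5: L rot1 at col 0 lands with bottom-row=3; cleared 0 line(s) (total 0); column heights now [6 4 2 6 7 3], max=7
Test piece Z rot2 at col 0 (width 3): heights before test = [6 4 2 6 7 3]; fits = True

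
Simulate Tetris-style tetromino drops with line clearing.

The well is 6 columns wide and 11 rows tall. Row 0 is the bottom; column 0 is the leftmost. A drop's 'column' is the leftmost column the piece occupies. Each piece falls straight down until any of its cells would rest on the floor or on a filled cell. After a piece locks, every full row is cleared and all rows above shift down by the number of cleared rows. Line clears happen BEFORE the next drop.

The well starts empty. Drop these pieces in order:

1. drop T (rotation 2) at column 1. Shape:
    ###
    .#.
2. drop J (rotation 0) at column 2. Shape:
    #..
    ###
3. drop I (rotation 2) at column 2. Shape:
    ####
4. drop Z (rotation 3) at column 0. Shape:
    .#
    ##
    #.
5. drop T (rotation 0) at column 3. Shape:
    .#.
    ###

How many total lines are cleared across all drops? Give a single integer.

Drop 1: T rot2 at col 1 lands with bottom-row=0; cleared 0 line(s) (total 0); column heights now [0 2 2 2 0 0], max=2
Drop 2: J rot0 at col 2 lands with bottom-row=2; cleared 0 line(s) (total 0); column heights now [0 2 4 3 3 0], max=4
Drop 3: I rot2 at col 2 lands with bottom-row=4; cleared 0 line(s) (total 0); column heights now [0 2 5 5 5 5], max=5
Drop 4: Z rot3 at col 0 lands with bottom-row=1; cleared 0 line(s) (total 0); column heights now [3 4 5 5 5 5], max=5
Drop 5: T rot0 at col 3 lands with bottom-row=5; cleared 0 line(s) (total 0); column heights now [3 4 5 6 7 6], max=7

Answer: 0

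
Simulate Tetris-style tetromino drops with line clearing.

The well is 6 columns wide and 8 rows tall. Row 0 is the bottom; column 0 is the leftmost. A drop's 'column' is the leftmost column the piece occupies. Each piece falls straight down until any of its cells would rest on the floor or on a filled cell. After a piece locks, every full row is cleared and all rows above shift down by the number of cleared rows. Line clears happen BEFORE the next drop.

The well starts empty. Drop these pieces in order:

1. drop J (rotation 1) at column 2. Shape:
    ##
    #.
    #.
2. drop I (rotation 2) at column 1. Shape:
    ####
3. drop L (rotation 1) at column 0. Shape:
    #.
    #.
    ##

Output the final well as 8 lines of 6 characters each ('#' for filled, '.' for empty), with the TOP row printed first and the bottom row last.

Drop 1: J rot1 at col 2 lands with bottom-row=0; cleared 0 line(s) (total 0); column heights now [0 0 3 3 0 0], max=3
Drop 2: I rot2 at col 1 lands with bottom-row=3; cleared 0 line(s) (total 0); column heights now [0 4 4 4 4 0], max=4
Drop 3: L rot1 at col 0 lands with bottom-row=4; cleared 0 line(s) (total 0); column heights now [7 5 4 4 4 0], max=7

Answer: ......
#.....
#.....
##....
.####.
..##..
..#...
..#...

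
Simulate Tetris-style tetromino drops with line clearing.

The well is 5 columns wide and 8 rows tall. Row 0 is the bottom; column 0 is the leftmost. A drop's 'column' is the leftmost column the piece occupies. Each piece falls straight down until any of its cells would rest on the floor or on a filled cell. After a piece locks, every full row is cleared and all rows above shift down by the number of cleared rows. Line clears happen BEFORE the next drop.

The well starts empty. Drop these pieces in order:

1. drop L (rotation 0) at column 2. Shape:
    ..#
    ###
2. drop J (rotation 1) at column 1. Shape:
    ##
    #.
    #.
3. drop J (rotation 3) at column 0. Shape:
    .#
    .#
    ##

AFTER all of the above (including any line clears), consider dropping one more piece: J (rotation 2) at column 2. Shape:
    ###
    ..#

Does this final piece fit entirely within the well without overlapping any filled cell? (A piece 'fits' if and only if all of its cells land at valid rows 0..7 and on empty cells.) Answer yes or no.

Answer: yes

Derivation:
Drop 1: L rot0 at col 2 lands with bottom-row=0; cleared 0 line(s) (total 0); column heights now [0 0 1 1 2], max=2
Drop 2: J rot1 at col 1 lands with bottom-row=0; cleared 0 line(s) (total 0); column heights now [0 3 3 1 2], max=3
Drop 3: J rot3 at col 0 lands with bottom-row=3; cleared 0 line(s) (total 0); column heights now [4 6 3 1 2], max=6
Test piece J rot2 at col 2 (width 3): heights before test = [4 6 3 1 2]; fits = True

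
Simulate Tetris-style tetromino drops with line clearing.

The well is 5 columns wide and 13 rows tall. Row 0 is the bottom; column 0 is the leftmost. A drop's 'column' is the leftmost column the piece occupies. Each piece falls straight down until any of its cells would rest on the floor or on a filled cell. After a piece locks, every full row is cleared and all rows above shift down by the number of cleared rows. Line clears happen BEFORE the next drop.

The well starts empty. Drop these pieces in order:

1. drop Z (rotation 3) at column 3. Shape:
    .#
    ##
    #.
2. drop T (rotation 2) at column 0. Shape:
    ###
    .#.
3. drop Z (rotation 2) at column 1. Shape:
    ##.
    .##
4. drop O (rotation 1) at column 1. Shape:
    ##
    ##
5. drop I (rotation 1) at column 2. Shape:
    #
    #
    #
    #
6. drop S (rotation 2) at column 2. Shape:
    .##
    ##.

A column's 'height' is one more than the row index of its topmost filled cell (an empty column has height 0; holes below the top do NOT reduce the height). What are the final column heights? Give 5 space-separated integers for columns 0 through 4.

Drop 1: Z rot3 at col 3 lands with bottom-row=0; cleared 0 line(s) (total 0); column heights now [0 0 0 2 3], max=3
Drop 2: T rot2 at col 0 lands with bottom-row=0; cleared 1 line(s) (total 1); column heights now [0 1 0 1 2], max=2
Drop 3: Z rot2 at col 1 lands with bottom-row=1; cleared 0 line(s) (total 1); column heights now [0 3 3 2 2], max=3
Drop 4: O rot1 at col 1 lands with bottom-row=3; cleared 0 line(s) (total 1); column heights now [0 5 5 2 2], max=5
Drop 5: I rot1 at col 2 lands with bottom-row=5; cleared 0 line(s) (total 1); column heights now [0 5 9 2 2], max=9
Drop 6: S rot2 at col 2 lands with bottom-row=9; cleared 0 line(s) (total 1); column heights now [0 5 10 11 11], max=11

Answer: 0 5 10 11 11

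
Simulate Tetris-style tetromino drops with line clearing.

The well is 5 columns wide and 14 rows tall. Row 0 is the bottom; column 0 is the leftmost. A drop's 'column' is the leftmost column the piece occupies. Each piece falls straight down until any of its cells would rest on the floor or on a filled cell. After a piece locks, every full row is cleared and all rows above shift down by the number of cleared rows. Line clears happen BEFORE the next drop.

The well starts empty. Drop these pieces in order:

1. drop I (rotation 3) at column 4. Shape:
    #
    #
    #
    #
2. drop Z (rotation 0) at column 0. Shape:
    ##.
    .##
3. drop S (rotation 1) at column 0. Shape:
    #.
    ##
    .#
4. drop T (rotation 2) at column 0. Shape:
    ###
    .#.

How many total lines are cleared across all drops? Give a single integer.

Drop 1: I rot3 at col 4 lands with bottom-row=0; cleared 0 line(s) (total 0); column heights now [0 0 0 0 4], max=4
Drop 2: Z rot0 at col 0 lands with bottom-row=0; cleared 0 line(s) (total 0); column heights now [2 2 1 0 4], max=4
Drop 3: S rot1 at col 0 lands with bottom-row=2; cleared 0 line(s) (total 0); column heights now [5 4 1 0 4], max=5
Drop 4: T rot2 at col 0 lands with bottom-row=4; cleared 0 line(s) (total 0); column heights now [6 6 6 0 4], max=6

Answer: 0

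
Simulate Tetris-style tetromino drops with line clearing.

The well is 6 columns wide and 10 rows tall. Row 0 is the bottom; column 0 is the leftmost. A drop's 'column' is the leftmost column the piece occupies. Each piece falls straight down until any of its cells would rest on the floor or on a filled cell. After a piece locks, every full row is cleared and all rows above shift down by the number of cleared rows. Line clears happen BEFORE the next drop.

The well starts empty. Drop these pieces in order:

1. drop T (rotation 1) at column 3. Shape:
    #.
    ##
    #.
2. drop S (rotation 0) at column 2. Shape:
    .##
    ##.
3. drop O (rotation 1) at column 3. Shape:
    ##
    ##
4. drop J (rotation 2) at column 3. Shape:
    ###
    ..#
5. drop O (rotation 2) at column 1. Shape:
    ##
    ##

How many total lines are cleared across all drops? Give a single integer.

Answer: 0

Derivation:
Drop 1: T rot1 at col 3 lands with bottom-row=0; cleared 0 line(s) (total 0); column heights now [0 0 0 3 2 0], max=3
Drop 2: S rot0 at col 2 lands with bottom-row=3; cleared 0 line(s) (total 0); column heights now [0 0 4 5 5 0], max=5
Drop 3: O rot1 at col 3 lands with bottom-row=5; cleared 0 line(s) (total 0); column heights now [0 0 4 7 7 0], max=7
Drop 4: J rot2 at col 3 lands with bottom-row=6; cleared 0 line(s) (total 0); column heights now [0 0 4 8 8 8], max=8
Drop 5: O rot2 at col 1 lands with bottom-row=4; cleared 0 line(s) (total 0); column heights now [0 6 6 8 8 8], max=8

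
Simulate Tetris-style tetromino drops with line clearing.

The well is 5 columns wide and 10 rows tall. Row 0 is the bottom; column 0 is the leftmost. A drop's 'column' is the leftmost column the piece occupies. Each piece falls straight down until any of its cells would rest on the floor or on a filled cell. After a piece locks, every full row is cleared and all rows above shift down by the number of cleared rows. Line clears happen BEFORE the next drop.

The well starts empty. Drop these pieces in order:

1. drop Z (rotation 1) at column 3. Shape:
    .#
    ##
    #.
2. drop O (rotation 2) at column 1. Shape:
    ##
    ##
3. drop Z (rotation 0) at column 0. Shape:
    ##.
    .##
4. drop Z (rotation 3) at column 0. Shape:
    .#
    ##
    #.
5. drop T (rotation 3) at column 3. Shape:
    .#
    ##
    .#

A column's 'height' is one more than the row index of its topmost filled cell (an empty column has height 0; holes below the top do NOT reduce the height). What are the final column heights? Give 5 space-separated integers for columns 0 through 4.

Answer: 6 7 3 5 6

Derivation:
Drop 1: Z rot1 at col 3 lands with bottom-row=0; cleared 0 line(s) (total 0); column heights now [0 0 0 2 3], max=3
Drop 2: O rot2 at col 1 lands with bottom-row=0; cleared 0 line(s) (total 0); column heights now [0 2 2 2 3], max=3
Drop 3: Z rot0 at col 0 lands with bottom-row=2; cleared 0 line(s) (total 0); column heights now [4 4 3 2 3], max=4
Drop 4: Z rot3 at col 0 lands with bottom-row=4; cleared 0 line(s) (total 0); column heights now [6 7 3 2 3], max=7
Drop 5: T rot3 at col 3 lands with bottom-row=3; cleared 0 line(s) (total 0); column heights now [6 7 3 5 6], max=7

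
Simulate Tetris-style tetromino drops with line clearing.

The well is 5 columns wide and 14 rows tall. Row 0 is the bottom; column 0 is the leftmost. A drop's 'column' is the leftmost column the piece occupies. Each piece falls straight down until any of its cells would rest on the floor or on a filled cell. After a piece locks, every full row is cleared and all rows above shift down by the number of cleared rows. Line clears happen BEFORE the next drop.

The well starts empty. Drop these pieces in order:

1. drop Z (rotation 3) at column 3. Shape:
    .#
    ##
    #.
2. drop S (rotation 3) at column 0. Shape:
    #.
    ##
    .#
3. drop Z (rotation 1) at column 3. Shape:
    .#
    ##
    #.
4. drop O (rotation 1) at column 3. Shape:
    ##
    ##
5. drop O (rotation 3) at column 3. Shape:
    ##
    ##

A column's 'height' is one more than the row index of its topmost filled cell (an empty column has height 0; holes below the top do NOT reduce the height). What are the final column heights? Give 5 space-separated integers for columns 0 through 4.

Drop 1: Z rot3 at col 3 lands with bottom-row=0; cleared 0 line(s) (total 0); column heights now [0 0 0 2 3], max=3
Drop 2: S rot3 at col 0 lands with bottom-row=0; cleared 0 line(s) (total 0); column heights now [3 2 0 2 3], max=3
Drop 3: Z rot1 at col 3 lands with bottom-row=2; cleared 0 line(s) (total 0); column heights now [3 2 0 4 5], max=5
Drop 4: O rot1 at col 3 lands with bottom-row=5; cleared 0 line(s) (total 0); column heights now [3 2 0 7 7], max=7
Drop 5: O rot3 at col 3 lands with bottom-row=7; cleared 0 line(s) (total 0); column heights now [3 2 0 9 9], max=9

Answer: 3 2 0 9 9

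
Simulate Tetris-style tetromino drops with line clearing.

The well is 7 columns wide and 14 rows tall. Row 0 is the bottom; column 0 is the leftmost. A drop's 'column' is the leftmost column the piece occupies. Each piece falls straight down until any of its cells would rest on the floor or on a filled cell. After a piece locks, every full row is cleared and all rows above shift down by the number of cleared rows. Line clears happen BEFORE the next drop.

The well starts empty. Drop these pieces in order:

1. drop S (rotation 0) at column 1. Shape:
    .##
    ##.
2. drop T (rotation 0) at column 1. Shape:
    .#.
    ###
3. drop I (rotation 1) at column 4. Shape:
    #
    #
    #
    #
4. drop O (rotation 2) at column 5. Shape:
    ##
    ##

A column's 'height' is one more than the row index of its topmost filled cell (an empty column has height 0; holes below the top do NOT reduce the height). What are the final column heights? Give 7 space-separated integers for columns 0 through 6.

Answer: 0 3 4 3 4 2 2

Derivation:
Drop 1: S rot0 at col 1 lands with bottom-row=0; cleared 0 line(s) (total 0); column heights now [0 1 2 2 0 0 0], max=2
Drop 2: T rot0 at col 1 lands with bottom-row=2; cleared 0 line(s) (total 0); column heights now [0 3 4 3 0 0 0], max=4
Drop 3: I rot1 at col 4 lands with bottom-row=0; cleared 0 line(s) (total 0); column heights now [0 3 4 3 4 0 0], max=4
Drop 4: O rot2 at col 5 lands with bottom-row=0; cleared 0 line(s) (total 0); column heights now [0 3 4 3 4 2 2], max=4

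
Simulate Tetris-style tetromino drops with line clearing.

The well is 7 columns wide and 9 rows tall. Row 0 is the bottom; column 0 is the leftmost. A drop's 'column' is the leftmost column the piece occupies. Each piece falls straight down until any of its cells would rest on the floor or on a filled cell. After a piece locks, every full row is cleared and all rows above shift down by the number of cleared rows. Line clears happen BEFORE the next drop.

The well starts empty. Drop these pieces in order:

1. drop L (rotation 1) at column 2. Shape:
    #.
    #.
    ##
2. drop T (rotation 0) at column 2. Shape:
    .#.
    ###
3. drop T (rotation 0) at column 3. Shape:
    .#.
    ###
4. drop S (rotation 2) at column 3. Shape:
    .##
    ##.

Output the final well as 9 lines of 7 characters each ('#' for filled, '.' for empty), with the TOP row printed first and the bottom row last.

Answer: ....##.
...##..
....#..
...###.
...#...
..###..
..#....
..#....
..##...

Derivation:
Drop 1: L rot1 at col 2 lands with bottom-row=0; cleared 0 line(s) (total 0); column heights now [0 0 3 1 0 0 0], max=3
Drop 2: T rot0 at col 2 lands with bottom-row=3; cleared 0 line(s) (total 0); column heights now [0 0 4 5 4 0 0], max=5
Drop 3: T rot0 at col 3 lands with bottom-row=5; cleared 0 line(s) (total 0); column heights now [0 0 4 6 7 6 0], max=7
Drop 4: S rot2 at col 3 lands with bottom-row=7; cleared 0 line(s) (total 0); column heights now [0 0 4 8 9 9 0], max=9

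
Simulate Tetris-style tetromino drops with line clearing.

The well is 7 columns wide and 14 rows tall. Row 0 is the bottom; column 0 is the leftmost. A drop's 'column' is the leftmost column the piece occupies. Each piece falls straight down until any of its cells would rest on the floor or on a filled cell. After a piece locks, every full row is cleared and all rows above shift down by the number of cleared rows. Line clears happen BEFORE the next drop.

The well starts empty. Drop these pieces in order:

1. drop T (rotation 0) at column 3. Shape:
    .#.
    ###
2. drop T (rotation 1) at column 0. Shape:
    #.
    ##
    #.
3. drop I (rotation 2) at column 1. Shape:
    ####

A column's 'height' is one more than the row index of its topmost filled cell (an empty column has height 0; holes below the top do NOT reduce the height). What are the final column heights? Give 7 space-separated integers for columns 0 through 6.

Drop 1: T rot0 at col 3 lands with bottom-row=0; cleared 0 line(s) (total 0); column heights now [0 0 0 1 2 1 0], max=2
Drop 2: T rot1 at col 0 lands with bottom-row=0; cleared 0 line(s) (total 0); column heights now [3 2 0 1 2 1 0], max=3
Drop 3: I rot2 at col 1 lands with bottom-row=2; cleared 0 line(s) (total 0); column heights now [3 3 3 3 3 1 0], max=3

Answer: 3 3 3 3 3 1 0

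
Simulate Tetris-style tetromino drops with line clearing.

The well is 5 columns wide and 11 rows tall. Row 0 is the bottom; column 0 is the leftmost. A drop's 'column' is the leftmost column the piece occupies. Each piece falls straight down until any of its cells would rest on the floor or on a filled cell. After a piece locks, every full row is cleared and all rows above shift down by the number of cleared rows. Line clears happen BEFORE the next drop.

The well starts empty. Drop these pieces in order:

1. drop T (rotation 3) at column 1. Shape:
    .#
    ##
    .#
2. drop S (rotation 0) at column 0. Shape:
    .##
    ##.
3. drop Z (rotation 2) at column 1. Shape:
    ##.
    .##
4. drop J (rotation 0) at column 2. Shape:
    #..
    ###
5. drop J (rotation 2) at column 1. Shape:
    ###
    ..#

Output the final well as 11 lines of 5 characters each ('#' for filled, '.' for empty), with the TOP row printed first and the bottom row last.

Answer: .....
.....
.###.
..##.
..###
.##..
..##.
.##..
###..
.##..
..#..

Derivation:
Drop 1: T rot3 at col 1 lands with bottom-row=0; cleared 0 line(s) (total 0); column heights now [0 2 3 0 0], max=3
Drop 2: S rot0 at col 0 lands with bottom-row=2; cleared 0 line(s) (total 0); column heights now [3 4 4 0 0], max=4
Drop 3: Z rot2 at col 1 lands with bottom-row=4; cleared 0 line(s) (total 0); column heights now [3 6 6 5 0], max=6
Drop 4: J rot0 at col 2 lands with bottom-row=6; cleared 0 line(s) (total 0); column heights now [3 6 8 7 7], max=8
Drop 5: J rot2 at col 1 lands with bottom-row=7; cleared 0 line(s) (total 0); column heights now [3 9 9 9 7], max=9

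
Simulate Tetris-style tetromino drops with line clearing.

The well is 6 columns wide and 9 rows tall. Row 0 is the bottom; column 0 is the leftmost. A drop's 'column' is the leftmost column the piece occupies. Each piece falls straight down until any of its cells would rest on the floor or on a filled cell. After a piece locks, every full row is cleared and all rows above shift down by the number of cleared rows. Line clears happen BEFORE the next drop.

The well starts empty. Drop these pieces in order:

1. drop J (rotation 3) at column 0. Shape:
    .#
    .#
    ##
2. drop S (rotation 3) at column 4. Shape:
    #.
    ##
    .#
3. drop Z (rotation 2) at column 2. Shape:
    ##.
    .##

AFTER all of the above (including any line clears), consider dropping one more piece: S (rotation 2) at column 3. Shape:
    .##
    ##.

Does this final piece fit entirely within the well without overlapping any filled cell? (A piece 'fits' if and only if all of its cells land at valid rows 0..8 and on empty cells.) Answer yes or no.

Answer: yes

Derivation:
Drop 1: J rot3 at col 0 lands with bottom-row=0; cleared 0 line(s) (total 0); column heights now [1 3 0 0 0 0], max=3
Drop 2: S rot3 at col 4 lands with bottom-row=0; cleared 0 line(s) (total 0); column heights now [1 3 0 0 3 2], max=3
Drop 3: Z rot2 at col 2 lands with bottom-row=3; cleared 0 line(s) (total 0); column heights now [1 3 5 5 4 2], max=5
Test piece S rot2 at col 3 (width 3): heights before test = [1 3 5 5 4 2]; fits = True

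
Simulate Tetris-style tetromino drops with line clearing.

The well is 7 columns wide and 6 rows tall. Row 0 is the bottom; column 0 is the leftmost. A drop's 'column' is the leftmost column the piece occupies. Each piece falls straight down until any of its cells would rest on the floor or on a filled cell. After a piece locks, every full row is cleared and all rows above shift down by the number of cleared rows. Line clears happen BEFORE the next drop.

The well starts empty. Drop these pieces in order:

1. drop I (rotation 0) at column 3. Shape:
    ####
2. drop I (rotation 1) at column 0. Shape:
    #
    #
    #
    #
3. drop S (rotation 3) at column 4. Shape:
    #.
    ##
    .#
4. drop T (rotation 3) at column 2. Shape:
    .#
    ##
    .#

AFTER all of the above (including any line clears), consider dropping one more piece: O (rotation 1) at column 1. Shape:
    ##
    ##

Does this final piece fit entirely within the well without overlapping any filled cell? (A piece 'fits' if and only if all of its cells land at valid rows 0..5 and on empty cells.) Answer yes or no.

Answer: yes

Derivation:
Drop 1: I rot0 at col 3 lands with bottom-row=0; cleared 0 line(s) (total 0); column heights now [0 0 0 1 1 1 1], max=1
Drop 2: I rot1 at col 0 lands with bottom-row=0; cleared 0 line(s) (total 0); column heights now [4 0 0 1 1 1 1], max=4
Drop 3: S rot3 at col 4 lands with bottom-row=1; cleared 0 line(s) (total 0); column heights now [4 0 0 1 4 3 1], max=4
Drop 4: T rot3 at col 2 lands with bottom-row=1; cleared 0 line(s) (total 0); column heights now [4 0 3 4 4 3 1], max=4
Test piece O rot1 at col 1 (width 2): heights before test = [4 0 3 4 4 3 1]; fits = True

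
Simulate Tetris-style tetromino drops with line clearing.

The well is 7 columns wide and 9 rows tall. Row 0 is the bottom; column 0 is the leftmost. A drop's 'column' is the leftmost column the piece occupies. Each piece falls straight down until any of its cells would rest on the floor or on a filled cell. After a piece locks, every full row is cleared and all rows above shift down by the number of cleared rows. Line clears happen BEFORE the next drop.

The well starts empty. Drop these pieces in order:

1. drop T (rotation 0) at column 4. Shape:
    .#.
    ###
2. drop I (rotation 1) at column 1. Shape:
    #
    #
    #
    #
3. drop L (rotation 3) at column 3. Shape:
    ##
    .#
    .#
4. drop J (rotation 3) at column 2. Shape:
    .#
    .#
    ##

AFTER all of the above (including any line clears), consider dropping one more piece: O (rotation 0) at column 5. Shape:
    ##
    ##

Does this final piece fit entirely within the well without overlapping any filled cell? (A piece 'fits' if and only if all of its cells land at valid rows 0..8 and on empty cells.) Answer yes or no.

Answer: yes

Derivation:
Drop 1: T rot0 at col 4 lands with bottom-row=0; cleared 0 line(s) (total 0); column heights now [0 0 0 0 1 2 1], max=2
Drop 2: I rot1 at col 1 lands with bottom-row=0; cleared 0 line(s) (total 0); column heights now [0 4 0 0 1 2 1], max=4
Drop 3: L rot3 at col 3 lands with bottom-row=1; cleared 0 line(s) (total 0); column heights now [0 4 0 4 4 2 1], max=4
Drop 4: J rot3 at col 2 lands with bottom-row=4; cleared 0 line(s) (total 0); column heights now [0 4 5 7 4 2 1], max=7
Test piece O rot0 at col 5 (width 2): heights before test = [0 4 5 7 4 2 1]; fits = True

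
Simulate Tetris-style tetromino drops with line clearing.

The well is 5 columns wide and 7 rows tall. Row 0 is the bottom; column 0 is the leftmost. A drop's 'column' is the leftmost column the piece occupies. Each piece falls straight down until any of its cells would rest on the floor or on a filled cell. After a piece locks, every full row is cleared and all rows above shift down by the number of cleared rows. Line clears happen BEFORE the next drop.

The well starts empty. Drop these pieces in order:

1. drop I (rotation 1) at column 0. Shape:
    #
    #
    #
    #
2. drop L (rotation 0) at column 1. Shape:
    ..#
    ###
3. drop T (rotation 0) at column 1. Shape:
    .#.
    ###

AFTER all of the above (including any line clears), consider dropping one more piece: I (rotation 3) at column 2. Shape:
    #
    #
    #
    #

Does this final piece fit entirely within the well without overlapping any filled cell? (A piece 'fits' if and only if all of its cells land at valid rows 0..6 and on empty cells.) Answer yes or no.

Answer: no

Derivation:
Drop 1: I rot1 at col 0 lands with bottom-row=0; cleared 0 line(s) (total 0); column heights now [4 0 0 0 0], max=4
Drop 2: L rot0 at col 1 lands with bottom-row=0; cleared 0 line(s) (total 0); column heights now [4 1 1 2 0], max=4
Drop 3: T rot0 at col 1 lands with bottom-row=2; cleared 0 line(s) (total 0); column heights now [4 3 4 3 0], max=4
Test piece I rot3 at col 2 (width 1): heights before test = [4 3 4 3 0]; fits = False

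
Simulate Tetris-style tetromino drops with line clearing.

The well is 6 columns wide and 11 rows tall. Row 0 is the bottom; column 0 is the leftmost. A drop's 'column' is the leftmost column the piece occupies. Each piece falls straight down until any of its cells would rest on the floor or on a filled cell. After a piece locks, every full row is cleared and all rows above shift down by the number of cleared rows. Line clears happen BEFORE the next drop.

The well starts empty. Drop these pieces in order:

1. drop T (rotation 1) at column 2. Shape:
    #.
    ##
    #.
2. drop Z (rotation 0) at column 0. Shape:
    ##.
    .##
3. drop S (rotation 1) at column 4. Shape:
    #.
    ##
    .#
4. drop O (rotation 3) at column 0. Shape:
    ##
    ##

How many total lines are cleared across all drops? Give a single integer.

Answer: 0

Derivation:
Drop 1: T rot1 at col 2 lands with bottom-row=0; cleared 0 line(s) (total 0); column heights now [0 0 3 2 0 0], max=3
Drop 2: Z rot0 at col 0 lands with bottom-row=3; cleared 0 line(s) (total 0); column heights now [5 5 4 2 0 0], max=5
Drop 3: S rot1 at col 4 lands with bottom-row=0; cleared 0 line(s) (total 0); column heights now [5 5 4 2 3 2], max=5
Drop 4: O rot3 at col 0 lands with bottom-row=5; cleared 0 line(s) (total 0); column heights now [7 7 4 2 3 2], max=7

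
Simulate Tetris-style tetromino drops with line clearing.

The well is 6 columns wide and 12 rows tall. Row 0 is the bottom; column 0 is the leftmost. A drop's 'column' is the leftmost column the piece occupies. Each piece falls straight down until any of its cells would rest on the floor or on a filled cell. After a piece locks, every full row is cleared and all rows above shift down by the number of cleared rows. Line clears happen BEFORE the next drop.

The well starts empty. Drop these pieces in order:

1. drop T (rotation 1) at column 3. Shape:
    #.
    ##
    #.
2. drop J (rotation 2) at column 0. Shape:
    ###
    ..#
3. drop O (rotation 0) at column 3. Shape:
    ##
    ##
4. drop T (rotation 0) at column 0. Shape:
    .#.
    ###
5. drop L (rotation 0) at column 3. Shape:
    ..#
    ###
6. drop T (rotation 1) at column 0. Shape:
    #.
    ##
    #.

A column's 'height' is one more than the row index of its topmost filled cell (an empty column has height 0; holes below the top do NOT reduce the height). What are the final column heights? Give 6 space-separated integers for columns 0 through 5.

Answer: 6 5 3 6 6 7

Derivation:
Drop 1: T rot1 at col 3 lands with bottom-row=0; cleared 0 line(s) (total 0); column heights now [0 0 0 3 2 0], max=3
Drop 2: J rot2 at col 0 lands with bottom-row=0; cleared 0 line(s) (total 0); column heights now [2 2 2 3 2 0], max=3
Drop 3: O rot0 at col 3 lands with bottom-row=3; cleared 0 line(s) (total 0); column heights now [2 2 2 5 5 0], max=5
Drop 4: T rot0 at col 0 lands with bottom-row=2; cleared 0 line(s) (total 0); column heights now [3 4 3 5 5 0], max=5
Drop 5: L rot0 at col 3 lands with bottom-row=5; cleared 0 line(s) (total 0); column heights now [3 4 3 6 6 7], max=7
Drop 6: T rot1 at col 0 lands with bottom-row=3; cleared 0 line(s) (total 0); column heights now [6 5 3 6 6 7], max=7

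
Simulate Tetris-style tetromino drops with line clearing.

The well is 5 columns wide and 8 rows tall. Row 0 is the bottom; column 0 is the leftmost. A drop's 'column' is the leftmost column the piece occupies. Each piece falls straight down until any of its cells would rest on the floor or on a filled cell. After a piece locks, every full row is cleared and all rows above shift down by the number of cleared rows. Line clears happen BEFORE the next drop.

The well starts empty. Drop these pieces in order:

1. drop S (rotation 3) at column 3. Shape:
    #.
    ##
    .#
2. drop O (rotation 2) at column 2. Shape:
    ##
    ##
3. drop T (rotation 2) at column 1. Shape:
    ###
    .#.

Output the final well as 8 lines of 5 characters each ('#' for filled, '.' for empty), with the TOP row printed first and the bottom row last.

Answer: .....
.###.
..#..
..##.
..##.
...#.
...##
....#

Derivation:
Drop 1: S rot3 at col 3 lands with bottom-row=0; cleared 0 line(s) (total 0); column heights now [0 0 0 3 2], max=3
Drop 2: O rot2 at col 2 lands with bottom-row=3; cleared 0 line(s) (total 0); column heights now [0 0 5 5 2], max=5
Drop 3: T rot2 at col 1 lands with bottom-row=5; cleared 0 line(s) (total 0); column heights now [0 7 7 7 2], max=7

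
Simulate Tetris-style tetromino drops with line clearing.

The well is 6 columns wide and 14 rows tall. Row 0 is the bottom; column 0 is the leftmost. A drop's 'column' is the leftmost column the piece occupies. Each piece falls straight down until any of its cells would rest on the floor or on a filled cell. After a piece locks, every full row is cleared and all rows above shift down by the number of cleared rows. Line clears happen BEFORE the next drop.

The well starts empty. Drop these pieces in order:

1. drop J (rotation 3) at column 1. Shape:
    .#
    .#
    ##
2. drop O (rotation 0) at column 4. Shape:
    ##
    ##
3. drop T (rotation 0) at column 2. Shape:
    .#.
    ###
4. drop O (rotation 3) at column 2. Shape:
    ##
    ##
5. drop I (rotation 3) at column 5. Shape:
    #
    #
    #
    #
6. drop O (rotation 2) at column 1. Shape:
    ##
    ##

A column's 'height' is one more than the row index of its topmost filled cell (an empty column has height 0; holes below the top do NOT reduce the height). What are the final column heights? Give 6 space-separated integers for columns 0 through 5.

Drop 1: J rot3 at col 1 lands with bottom-row=0; cleared 0 line(s) (total 0); column heights now [0 1 3 0 0 0], max=3
Drop 2: O rot0 at col 4 lands with bottom-row=0; cleared 0 line(s) (total 0); column heights now [0 1 3 0 2 2], max=3
Drop 3: T rot0 at col 2 lands with bottom-row=3; cleared 0 line(s) (total 0); column heights now [0 1 4 5 4 2], max=5
Drop 4: O rot3 at col 2 lands with bottom-row=5; cleared 0 line(s) (total 0); column heights now [0 1 7 7 4 2], max=7
Drop 5: I rot3 at col 5 lands with bottom-row=2; cleared 0 line(s) (total 0); column heights now [0 1 7 7 4 6], max=7
Drop 6: O rot2 at col 1 lands with bottom-row=7; cleared 0 line(s) (total 0); column heights now [0 9 9 7 4 6], max=9

Answer: 0 9 9 7 4 6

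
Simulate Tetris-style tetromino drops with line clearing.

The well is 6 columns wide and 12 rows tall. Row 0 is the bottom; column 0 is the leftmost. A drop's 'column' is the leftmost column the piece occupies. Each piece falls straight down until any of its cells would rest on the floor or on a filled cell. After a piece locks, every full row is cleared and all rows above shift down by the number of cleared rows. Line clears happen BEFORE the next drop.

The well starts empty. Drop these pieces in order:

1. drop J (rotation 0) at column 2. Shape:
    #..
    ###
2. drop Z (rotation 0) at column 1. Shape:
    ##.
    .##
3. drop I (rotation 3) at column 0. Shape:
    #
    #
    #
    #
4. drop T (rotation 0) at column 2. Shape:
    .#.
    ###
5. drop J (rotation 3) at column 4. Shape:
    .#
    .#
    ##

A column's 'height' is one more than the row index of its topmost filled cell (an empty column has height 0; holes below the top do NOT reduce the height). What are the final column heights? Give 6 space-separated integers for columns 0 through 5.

Answer: 4 4 5 6 6 8

Derivation:
Drop 1: J rot0 at col 2 lands with bottom-row=0; cleared 0 line(s) (total 0); column heights now [0 0 2 1 1 0], max=2
Drop 2: Z rot0 at col 1 lands with bottom-row=2; cleared 0 line(s) (total 0); column heights now [0 4 4 3 1 0], max=4
Drop 3: I rot3 at col 0 lands with bottom-row=0; cleared 0 line(s) (total 0); column heights now [4 4 4 3 1 0], max=4
Drop 4: T rot0 at col 2 lands with bottom-row=4; cleared 0 line(s) (total 0); column heights now [4 4 5 6 5 0], max=6
Drop 5: J rot3 at col 4 lands with bottom-row=5; cleared 0 line(s) (total 0); column heights now [4 4 5 6 6 8], max=8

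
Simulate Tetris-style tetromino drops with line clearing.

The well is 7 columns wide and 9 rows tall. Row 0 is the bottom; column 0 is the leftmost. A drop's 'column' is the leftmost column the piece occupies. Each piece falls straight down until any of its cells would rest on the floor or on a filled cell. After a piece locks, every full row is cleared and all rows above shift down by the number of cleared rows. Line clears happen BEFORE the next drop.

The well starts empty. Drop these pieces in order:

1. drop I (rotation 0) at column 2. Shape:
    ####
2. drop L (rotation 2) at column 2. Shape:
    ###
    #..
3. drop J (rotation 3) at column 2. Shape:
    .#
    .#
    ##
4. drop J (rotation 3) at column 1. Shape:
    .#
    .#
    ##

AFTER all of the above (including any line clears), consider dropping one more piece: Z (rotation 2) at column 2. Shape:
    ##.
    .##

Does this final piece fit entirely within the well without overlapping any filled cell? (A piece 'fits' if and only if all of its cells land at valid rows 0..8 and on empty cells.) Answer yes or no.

Drop 1: I rot0 at col 2 lands with bottom-row=0; cleared 0 line(s) (total 0); column heights now [0 0 1 1 1 1 0], max=1
Drop 2: L rot2 at col 2 lands with bottom-row=1; cleared 0 line(s) (total 0); column heights now [0 0 3 3 3 1 0], max=3
Drop 3: J rot3 at col 2 lands with bottom-row=3; cleared 0 line(s) (total 0); column heights now [0 0 4 6 3 1 0], max=6
Drop 4: J rot3 at col 1 lands with bottom-row=4; cleared 0 line(s) (total 0); column heights now [0 5 7 6 3 1 0], max=7
Test piece Z rot2 at col 2 (width 3): heights before test = [0 5 7 6 3 1 0]; fits = True

Answer: yes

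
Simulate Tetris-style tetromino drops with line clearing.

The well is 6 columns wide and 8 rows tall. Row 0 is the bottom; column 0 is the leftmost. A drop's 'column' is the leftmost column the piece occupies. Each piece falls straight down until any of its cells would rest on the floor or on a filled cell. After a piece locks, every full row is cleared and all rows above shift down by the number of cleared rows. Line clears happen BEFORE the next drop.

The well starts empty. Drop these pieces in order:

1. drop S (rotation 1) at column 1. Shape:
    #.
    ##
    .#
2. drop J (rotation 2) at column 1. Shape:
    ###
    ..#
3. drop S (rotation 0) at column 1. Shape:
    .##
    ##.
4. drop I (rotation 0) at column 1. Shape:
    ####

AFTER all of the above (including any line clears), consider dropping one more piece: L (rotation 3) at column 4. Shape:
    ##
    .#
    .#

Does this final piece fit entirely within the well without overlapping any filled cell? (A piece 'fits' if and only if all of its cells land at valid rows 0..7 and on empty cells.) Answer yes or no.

Answer: yes

Derivation:
Drop 1: S rot1 at col 1 lands with bottom-row=0; cleared 0 line(s) (total 0); column heights now [0 3 2 0 0 0], max=3
Drop 2: J rot2 at col 1 lands with bottom-row=2; cleared 0 line(s) (total 0); column heights now [0 4 4 4 0 0], max=4
Drop 3: S rot0 at col 1 lands with bottom-row=4; cleared 0 line(s) (total 0); column heights now [0 5 6 6 0 0], max=6
Drop 4: I rot0 at col 1 lands with bottom-row=6; cleared 0 line(s) (total 0); column heights now [0 7 7 7 7 0], max=7
Test piece L rot3 at col 4 (width 2): heights before test = [0 7 7 7 7 0]; fits = True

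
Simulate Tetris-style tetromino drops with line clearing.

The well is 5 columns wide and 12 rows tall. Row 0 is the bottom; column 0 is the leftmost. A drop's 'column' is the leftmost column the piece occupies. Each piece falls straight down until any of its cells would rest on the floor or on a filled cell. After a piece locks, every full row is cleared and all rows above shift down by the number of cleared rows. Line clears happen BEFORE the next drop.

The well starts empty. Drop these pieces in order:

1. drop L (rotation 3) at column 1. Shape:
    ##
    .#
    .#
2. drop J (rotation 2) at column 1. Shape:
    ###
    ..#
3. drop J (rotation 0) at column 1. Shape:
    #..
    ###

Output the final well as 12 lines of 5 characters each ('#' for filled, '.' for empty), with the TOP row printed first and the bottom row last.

Drop 1: L rot3 at col 1 lands with bottom-row=0; cleared 0 line(s) (total 0); column heights now [0 3 3 0 0], max=3
Drop 2: J rot2 at col 1 lands with bottom-row=2; cleared 0 line(s) (total 0); column heights now [0 4 4 4 0], max=4
Drop 3: J rot0 at col 1 lands with bottom-row=4; cleared 0 line(s) (total 0); column heights now [0 6 5 5 0], max=6

Answer: .....
.....
.....
.....
.....
.....
.#...
.###.
.###.
.###.
..#..
..#..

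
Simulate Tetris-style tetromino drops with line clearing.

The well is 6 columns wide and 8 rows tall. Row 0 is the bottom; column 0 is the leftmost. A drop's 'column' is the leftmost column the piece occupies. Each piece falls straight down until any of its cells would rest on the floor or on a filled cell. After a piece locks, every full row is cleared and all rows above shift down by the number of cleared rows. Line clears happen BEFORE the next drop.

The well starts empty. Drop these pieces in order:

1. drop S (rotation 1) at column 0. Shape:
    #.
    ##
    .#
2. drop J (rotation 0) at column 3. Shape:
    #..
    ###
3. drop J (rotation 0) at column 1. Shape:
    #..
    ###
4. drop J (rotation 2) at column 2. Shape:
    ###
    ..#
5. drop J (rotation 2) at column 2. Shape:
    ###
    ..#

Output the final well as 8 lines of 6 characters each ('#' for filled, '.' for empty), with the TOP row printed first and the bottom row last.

Answer: ......
......
..###.
....#.
.####.
#####.
##.#..
.#.###

Derivation:
Drop 1: S rot1 at col 0 lands with bottom-row=0; cleared 0 line(s) (total 0); column heights now [3 2 0 0 0 0], max=3
Drop 2: J rot0 at col 3 lands with bottom-row=0; cleared 0 line(s) (total 0); column heights now [3 2 0 2 1 1], max=3
Drop 3: J rot0 at col 1 lands with bottom-row=2; cleared 0 line(s) (total 0); column heights now [3 4 3 3 1 1], max=4
Drop 4: J rot2 at col 2 lands with bottom-row=2; cleared 0 line(s) (total 0); column heights now [3 4 4 4 4 1], max=4
Drop 5: J rot2 at col 2 lands with bottom-row=4; cleared 0 line(s) (total 0); column heights now [3 4 6 6 6 1], max=6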